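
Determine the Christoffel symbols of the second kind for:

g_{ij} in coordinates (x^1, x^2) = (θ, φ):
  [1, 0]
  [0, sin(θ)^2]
Using Γ^k_{ij} = (1/2) g^{km} (∂_i g_{mj} + ∂_j g_{mi} - ∂_m g_{ij}); the metric is diagonal, so only the m = k term contributes.
Non-zero symbols (using the symmetry Γ^k_{ij} = Γ^k_{ji}):
Γ^θ_{φ φ} = (1/2) g^{θθ} (∂_φ g_{θφ} + ∂_φ g_{θφ} - ∂_θ g_{φφ}) = (1/2)(1)((0) + (0) - (sin(2*θ))) = -sin(2*θ)/2
Γ^φ_{θ φ} = (1/2) g^{φφ} (∂_θ g_{φφ} + ∂_φ g_{φθ} - ∂_φ g_{θφ}) = (1/2)(1/sin(θ)^2)((sin(2*θ)) + (0) - (0)) = 1/tan(θ)
All other Christoffel symbols are zero.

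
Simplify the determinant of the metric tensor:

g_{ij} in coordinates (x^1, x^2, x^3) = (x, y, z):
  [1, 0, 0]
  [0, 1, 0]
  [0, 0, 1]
Diagonal metric: det(g) = g_{11}·g_{22}·g_{33}
= (1)·(1)·(1)
det(g) = 1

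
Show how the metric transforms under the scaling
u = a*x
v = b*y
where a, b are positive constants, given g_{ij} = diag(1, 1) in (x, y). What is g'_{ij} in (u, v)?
Invert the transformation: x = u/a, y = v/b
g'_{ij} = (∂x^k/∂x'^i)(∂x^l/∂x'^j) g_{kl}; with g_{kl} = δ_{kl} this is Σ_k (∂x^k/∂x'^i)(∂x^k/∂x'^j).
Jacobian: ∂x/∂u = 1/a, ∂x/∂v = 0, ∂y/∂u = 0, ∂y/∂v = 1/b
g'_{uu} = (1/a)(1/a) + (0)(0) = 1/a^2
g'_{uv} = (1/a)(0) + (0)(1/b) = 0
g'_{vv} = (0)(0) + (1/b)(1/b) = 1/b^2
g'_{ij} = diag(1/a^2, 1/b^2)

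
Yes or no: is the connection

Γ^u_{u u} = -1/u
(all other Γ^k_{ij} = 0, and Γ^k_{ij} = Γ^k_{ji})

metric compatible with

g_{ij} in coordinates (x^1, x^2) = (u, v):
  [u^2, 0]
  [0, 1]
Using ∇_k g_{ij} = ∂_k g_{ij} - Γ^m_{ki} g_{mj} - Γ^m_{kj} g_{im}:
∇_u g_{uu} = (2*u) - (-u) - (-u) = 4*u ≠ 0
So the connection is not metric compatible (it is not the Levi-Civita connection).
No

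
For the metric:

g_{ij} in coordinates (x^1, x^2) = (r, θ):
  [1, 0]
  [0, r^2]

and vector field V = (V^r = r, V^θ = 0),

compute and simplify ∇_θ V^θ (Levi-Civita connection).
Non-zero Christoffel symbols:
Γ^r_{θ θ} = -r
Γ^θ_{r θ} = 1/r
∇_θ V^θ = ∂_θ V^θ + Γ^θ_{θ j} V^j
  = (0) + (1/r)(r) + (0)(0)
  = 1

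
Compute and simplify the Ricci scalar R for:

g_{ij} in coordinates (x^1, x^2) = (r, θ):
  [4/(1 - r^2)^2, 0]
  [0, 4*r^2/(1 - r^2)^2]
Non-zero Christoffel symbols (Γ^k_{ij} = Γ^k_{ji}):
Γ^r_{r r} = 2*r/(1 - r^2)
Γ^r_{θ θ} = (r^3 + r)/(r^2 - 1)
Γ^θ_{r θ} = (-r^2 - 1)/(r^3 - r)
Ricci tensor (R_{ij} = R^k_{ikj}): R_{rr} = -4/(r^2 - 1)^2, R_{rθ} = 0, R_{θθ} = -4*r^2/(r^2 - 1)^2
Inverse metric: g^{rr} = (1 - r^2)^2/4, g^{θθ} = (1 - r^2)^2/(4*r^2)
R = g^{ij} R_{ij} = ((1 - r^2)^2/4)(-4/(r^2 - 1)^2) + ((1 - r^2)^2/(4*r^2))(-4*r^2/(r^2 - 1)^2) = -2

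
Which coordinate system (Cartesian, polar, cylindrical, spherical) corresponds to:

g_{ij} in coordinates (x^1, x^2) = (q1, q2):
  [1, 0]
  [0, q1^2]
The line element ds^2 = dq1^2 + q1^2 dq2^2 is dr^2 + r^2 dθ^2 with q1 = r, q2 = θ.
polar coordinates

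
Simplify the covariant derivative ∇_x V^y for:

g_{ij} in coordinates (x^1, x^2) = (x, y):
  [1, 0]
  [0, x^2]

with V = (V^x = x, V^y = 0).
Non-zero Christoffel symbols:
Γ^x_{y y} = -x
Γ^y_{x y} = 1/x
∇_x V^y = ∂_x V^y + Γ^y_{x j} V^j
  = (0) + (0)(x) + (1/x)(0)
  = 0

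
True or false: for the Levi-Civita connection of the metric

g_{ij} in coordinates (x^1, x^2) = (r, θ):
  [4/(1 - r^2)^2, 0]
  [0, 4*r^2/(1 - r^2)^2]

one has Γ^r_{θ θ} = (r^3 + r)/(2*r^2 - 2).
Γ^r_{θ θ} = (1/2) g^{rr} (∂_θ g_{rθ} + ∂_θ g_{rθ} - ∂_r g_{θθ}) = (1/2)((1 - r^2)^2/4)((0) + (0) - (-8*(r^3 + r)/(r^2 - 1)^3)) = (r^3 + r)/(r^2 - 1)
This differs from the proposed value (r^3 + r)/(2*r^2 - 2).
False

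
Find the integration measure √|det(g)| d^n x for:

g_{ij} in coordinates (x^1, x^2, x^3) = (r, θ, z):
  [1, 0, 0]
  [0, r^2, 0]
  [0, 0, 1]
det(g) = r^2
√|det(g)| = r
Volume element: dV = r dr dθ dz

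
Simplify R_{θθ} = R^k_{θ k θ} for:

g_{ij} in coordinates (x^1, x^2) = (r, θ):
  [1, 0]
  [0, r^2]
Non-zero Christoffel symbols (Γ^k_{ij} = Γ^k_{ji}):
Γ^r_{θ θ} = -r
Γ^θ_{r θ} = 1/r
R^r_{θ r θ} = ∂_r Γ^r_{θ θ} - ∂_θ Γ^r_{θ r} + Γ^r_{r m} Γ^m_{θ θ} - Γ^r_{θ m} Γ^m_{θ r}
  = (-1) - (0) + (0) - (-1) = 0
R^θ_{θ θ θ} = 0 (a repeated index in an antisymmetric pair)
R_{θθ} = R^r_{θ r θ} + R^θ_{θ θ θ} = (0) + (0) = 0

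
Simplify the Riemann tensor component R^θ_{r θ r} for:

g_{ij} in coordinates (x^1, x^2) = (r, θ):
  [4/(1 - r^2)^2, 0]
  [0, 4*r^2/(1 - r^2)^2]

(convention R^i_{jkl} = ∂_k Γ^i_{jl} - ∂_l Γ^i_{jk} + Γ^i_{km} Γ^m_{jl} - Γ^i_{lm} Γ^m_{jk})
Non-zero Christoffel symbols (Γ^k_{ij} = Γ^k_{ji}):
Γ^r_{r r} = 2*r/(1 - r^2)
Γ^r_{θ θ} = (r^3 + r)/(r^2 - 1)
Γ^θ_{r θ} = (-r^2 - 1)/(r^3 - r)
R^θ_{r θ r} = ∂_θ Γ^θ_{r r} - ∂_r Γ^θ_{r θ} + Γ^θ_{θ m} Γ^m_{r r} - Γ^θ_{r m} Γ^m_{r θ}
  = (0) - ((r^4 + 4*r^2 - 1)/(r^3 - r)^2) + (2*(r^2 + 1)/(r^2 - 1)^2) - ((r^2 + 1)^2/(r^3 - r)^2) = -4/(r^2 - 1)^2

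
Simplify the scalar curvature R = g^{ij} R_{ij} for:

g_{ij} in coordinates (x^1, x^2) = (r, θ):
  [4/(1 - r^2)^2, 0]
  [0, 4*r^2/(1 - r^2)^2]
Non-zero Christoffel symbols (Γ^k_{ij} = Γ^k_{ji}):
Γ^r_{r r} = 2*r/(1 - r^2)
Γ^r_{θ θ} = (r^3 + r)/(r^2 - 1)
Γ^θ_{r θ} = (-r^2 - 1)/(r^3 - r)
Ricci tensor (R_{ij} = R^k_{ikj}): R_{rr} = -4/(r^2 - 1)^2, R_{rθ} = 0, R_{θθ} = -4*r^2/(r^2 - 1)^2
Inverse metric: g^{rr} = (1 - r^2)^2/4, g^{θθ} = (1 - r^2)^2/(4*r^2)
R = g^{ij} R_{ij} = ((1 - r^2)^2/4)(-4/(r^2 - 1)^2) + ((1 - r^2)^2/(4*r^2))(-4*r^2/(r^2 - 1)^2) = -2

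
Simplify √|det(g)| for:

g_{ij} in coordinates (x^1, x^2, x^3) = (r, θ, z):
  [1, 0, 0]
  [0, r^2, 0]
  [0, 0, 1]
det(g) = r^2
√|det(g)| = r
Volume element: dV = r dr dθ dz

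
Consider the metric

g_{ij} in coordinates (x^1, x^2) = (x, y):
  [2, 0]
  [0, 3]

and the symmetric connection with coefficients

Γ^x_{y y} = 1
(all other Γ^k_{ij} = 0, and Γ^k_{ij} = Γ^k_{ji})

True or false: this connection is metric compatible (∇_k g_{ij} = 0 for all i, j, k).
Using ∇_k g_{ij} = ∂_k g_{ij} - Γ^m_{ki} g_{mj} - Γ^m_{kj} g_{im}:
∇_y g_{xy} = (0) - (0) - (2) = -2 ≠ 0
So the connection is not metric compatible (it is not the Levi-Civita connection).
False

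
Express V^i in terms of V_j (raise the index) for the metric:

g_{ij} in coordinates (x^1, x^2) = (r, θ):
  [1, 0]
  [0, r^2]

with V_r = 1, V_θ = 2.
Inverse metric (diagonal): g^{rr} = 1, g^{θθ} = 1/r^2
V^i = g^{ij} V_j:
V^r = (1)(1) + (0)(2) = 1
V^θ = (0)(1) + (1/r^2)(2) = 2/r^2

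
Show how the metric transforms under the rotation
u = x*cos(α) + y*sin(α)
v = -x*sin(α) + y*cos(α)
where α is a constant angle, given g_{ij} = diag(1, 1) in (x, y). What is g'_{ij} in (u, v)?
Invert the transformation: x = u*cos(α) - v*sin(α), y = u*sin(α) + v*cos(α)
g'_{ij} = (∂x^k/∂x'^i)(∂x^l/∂x'^j) g_{kl}; with g_{kl} = δ_{kl} this is Σ_k (∂x^k/∂x'^i)(∂x^k/∂x'^j).
Jacobian: ∂x/∂u = cos(α), ∂x/∂v = -sin(α), ∂y/∂u = sin(α), ∂y/∂v = cos(α)
g'_{uu} = (cos(α))(cos(α)) + (sin(α))(sin(α)) = 1
g'_{uv} = (cos(α))(-sin(α)) + (sin(α))(cos(α)) = 0
g'_{vv} = (-sin(α))(-sin(α)) + (cos(α))(cos(α)) = 1
g'_{ij} = diag(1, 1)
The Euclidean metric is invariant under rotations.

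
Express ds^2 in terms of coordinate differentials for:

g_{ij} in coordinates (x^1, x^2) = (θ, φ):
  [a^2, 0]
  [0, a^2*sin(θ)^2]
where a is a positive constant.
ds^2 = g_{ij} dx^i dx^j; only the non-zero components contribute.
ds^2 = a^2 dθ^2 + a^2*sin(θ)^2 dφ^2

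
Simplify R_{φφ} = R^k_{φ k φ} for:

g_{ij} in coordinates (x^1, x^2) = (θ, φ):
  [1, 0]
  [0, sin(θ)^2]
Non-zero Christoffel symbols (Γ^k_{ij} = Γ^k_{ji}):
Γ^θ_{φ φ} = -sin(2*θ)/2
Γ^φ_{θ φ} = 1/tan(θ)
R^θ_{φ θ φ} = ∂_θ Γ^θ_{φ φ} - ∂_φ Γ^θ_{φ θ} + Γ^θ_{θ m} Γ^m_{φ φ} - Γ^θ_{φ m} Γ^m_{φ θ}
  = (-cos(2*θ)) - (0) + (0) - (-cos(θ)^2) = sin(θ)^2
R^φ_{φ φ φ} = 0 (a repeated index in an antisymmetric pair)
R_{φφ} = R^θ_{φ θ φ} + R^φ_{φ φ φ} = (sin(θ)^2) + (0) = sin(θ)^2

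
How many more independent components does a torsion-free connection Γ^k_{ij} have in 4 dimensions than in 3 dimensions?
Independent components in n dimensions: n × n(n+1)/2 = n^2(n+1)/2.
4D: 4 × 10 = 40
3D: 3 × 6 = 18
Difference = 40 - 18 = 22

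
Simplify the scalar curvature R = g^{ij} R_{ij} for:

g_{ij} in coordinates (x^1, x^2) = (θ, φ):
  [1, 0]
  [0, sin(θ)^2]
Non-zero Christoffel symbols (Γ^k_{ij} = Γ^k_{ji}):
Γ^θ_{φ φ} = -sin(2*θ)/2
Γ^φ_{θ φ} = 1/tan(θ)
Ricci tensor (R_{ij} = R^k_{ikj}): R_{θθ} = 1, R_{θφ} = 0, R_{φφ} = sin(θ)^2
Inverse metric: g^{θθ} = 1, g^{φφ} = 1/sin(θ)^2
R = g^{ij} R_{ij} = (1)(1) + (1/sin(θ)^2)(sin(θ)^2) = 2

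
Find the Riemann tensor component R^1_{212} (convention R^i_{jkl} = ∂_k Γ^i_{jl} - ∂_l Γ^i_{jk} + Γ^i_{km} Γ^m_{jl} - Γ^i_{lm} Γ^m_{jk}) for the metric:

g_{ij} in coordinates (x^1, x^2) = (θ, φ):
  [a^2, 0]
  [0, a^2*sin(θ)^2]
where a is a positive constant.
Non-zero Christoffel symbols (Γ^k_{ij} = Γ^k_{ji}):
Γ^θ_{φ φ} = -sin(2*θ)/2
Γ^φ_{θ φ} = 1/tan(θ)
R^θ_{φ θ φ} = ∂_θ Γ^θ_{φ φ} - ∂_φ Γ^θ_{φ θ} + Γ^θ_{θ m} Γ^m_{φ φ} - Γ^θ_{φ m} Γ^m_{φ θ}
  = (-cos(2*θ)) - (0) + (0) - (-cos(θ)^2) = sin(θ)^2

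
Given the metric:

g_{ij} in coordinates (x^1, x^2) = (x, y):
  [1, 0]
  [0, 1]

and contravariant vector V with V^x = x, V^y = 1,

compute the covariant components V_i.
V_i = g_{ij} V^j:
V_x = (1)(x) + (0)(1) = x
V_y = (0)(x) + (1)(1) = 1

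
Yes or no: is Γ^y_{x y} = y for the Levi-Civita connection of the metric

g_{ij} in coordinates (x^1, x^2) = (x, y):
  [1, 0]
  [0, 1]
Γ^y_{x y} = (1/2) g^{yy} (∂_x g_{yy} + ∂_y g_{yx} - ∂_y g_{xy}) = (1/2)(1)((0) + (0) - (0)) = 0
This differs from the proposed value y.
No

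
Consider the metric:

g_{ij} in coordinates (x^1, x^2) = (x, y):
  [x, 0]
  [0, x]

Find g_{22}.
With x^1 = x, x^2 = y, g_{22} = g_{yy} is the row-2, column-2 entry of the matrix.
g_{22} = x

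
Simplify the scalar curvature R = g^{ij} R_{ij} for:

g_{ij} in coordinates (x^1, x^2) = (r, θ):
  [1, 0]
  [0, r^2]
Non-zero Christoffel symbols (Γ^k_{ij} = Γ^k_{ji}):
Γ^r_{θ θ} = -r
Γ^θ_{r θ} = 1/r
Ricci tensor (R_{ij} = R^k_{ikj}): R_{rr} = 0, R_{rθ} = 0, R_{θθ} = 0
Inverse metric: g^{rr} = 1, g^{θθ} = 1/r^2
R = g^{ij} R_{ij} = (1)(0) + (1/r^2)(0) = 0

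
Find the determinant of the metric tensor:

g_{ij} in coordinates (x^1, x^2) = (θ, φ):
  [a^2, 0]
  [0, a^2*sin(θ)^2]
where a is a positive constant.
For a 2×2 metric: det(g) = g_{11}·g_{22} - g_{12}·g_{21}
= (a^2)·(a^2*sin(θ)^2) - (0)·(0)
= a^4*sin(θ)^2 - 0
det(g) = a^4*sin(θ)^2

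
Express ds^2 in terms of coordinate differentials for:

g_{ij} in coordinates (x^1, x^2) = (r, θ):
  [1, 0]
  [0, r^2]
ds^2 = g_{ij} dx^i dx^j; only the non-zero components contribute.
ds^2 = dr^2 + r^2 dθ^2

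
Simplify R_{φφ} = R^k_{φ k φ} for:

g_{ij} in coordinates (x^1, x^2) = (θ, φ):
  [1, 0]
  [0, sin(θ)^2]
Non-zero Christoffel symbols (Γ^k_{ij} = Γ^k_{ji}):
Γ^θ_{φ φ} = -sin(2*θ)/2
Γ^φ_{θ φ} = 1/tan(θ)
R^θ_{φ θ φ} = ∂_θ Γ^θ_{φ φ} - ∂_φ Γ^θ_{φ θ} + Γ^θ_{θ m} Γ^m_{φ φ} - Γ^θ_{φ m} Γ^m_{φ θ}
  = (-cos(2*θ)) - (0) + (0) - (-cos(θ)^2) = sin(θ)^2
R^φ_{φ φ φ} = 0 (a repeated index in an antisymmetric pair)
R_{φφ} = R^θ_{φ θ φ} + R^φ_{φ φ φ} = (sin(θ)^2) + (0) = sin(θ)^2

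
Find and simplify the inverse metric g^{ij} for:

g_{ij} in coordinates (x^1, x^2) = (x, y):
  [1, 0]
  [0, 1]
The metric is diagonal, so g^{ij} is diagonal with entries 1/g_{ii}: diag(1, 1).
g^{ij}:
  [1, 0]
  [0, 1]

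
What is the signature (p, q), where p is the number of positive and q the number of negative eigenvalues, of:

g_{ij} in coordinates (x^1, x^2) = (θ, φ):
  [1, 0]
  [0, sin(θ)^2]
The metric is diagonal, so its eigenvalues are the diagonal entries: 1, sin(θ)^2 (at a generic point, where coordinate-dependent entries are positive).
2 positive, 0 negative.
(2, 0) - Riemannian (positive definite)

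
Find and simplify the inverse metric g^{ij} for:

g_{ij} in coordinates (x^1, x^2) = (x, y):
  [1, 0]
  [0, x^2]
The metric is diagonal, so g^{ij} is diagonal with entries 1/g_{ii}: diag(1, 1/(x^2)).
g^{ij}:
  [1, 0]
  [0, 1/x^2]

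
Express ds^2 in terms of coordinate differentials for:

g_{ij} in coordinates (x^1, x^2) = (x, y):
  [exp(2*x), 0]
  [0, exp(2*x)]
ds^2 = g_{ij} dx^i dx^j; only the non-zero components contribute.
ds^2 = exp(2*x) dx^2 + exp(2*x) dy^2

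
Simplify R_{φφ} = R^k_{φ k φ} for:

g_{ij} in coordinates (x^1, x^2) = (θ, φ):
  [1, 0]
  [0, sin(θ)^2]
Non-zero Christoffel symbols (Γ^k_{ij} = Γ^k_{ji}):
Γ^θ_{φ φ} = -sin(2*θ)/2
Γ^φ_{θ φ} = 1/tan(θ)
R^θ_{φ θ φ} = ∂_θ Γ^θ_{φ φ} - ∂_φ Γ^θ_{φ θ} + Γ^θ_{θ m} Γ^m_{φ φ} - Γ^θ_{φ m} Γ^m_{φ θ}
  = (-cos(2*θ)) - (0) + (0) - (-cos(θ)^2) = sin(θ)^2
R^φ_{φ φ φ} = 0 (a repeated index in an antisymmetric pair)
R_{φφ} = R^θ_{φ θ φ} + R^φ_{φ φ φ} = (sin(θ)^2) + (0) = sin(θ)^2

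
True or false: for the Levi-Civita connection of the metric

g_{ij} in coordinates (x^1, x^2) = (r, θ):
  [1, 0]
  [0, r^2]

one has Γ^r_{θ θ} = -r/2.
Γ^r_{θ θ} = (1/2) g^{rr} (∂_θ g_{rθ} + ∂_θ g_{rθ} - ∂_r g_{θθ}) = (1/2)(1)((0) + (0) - (2*r)) = -r
This differs from the proposed value -r/2.
False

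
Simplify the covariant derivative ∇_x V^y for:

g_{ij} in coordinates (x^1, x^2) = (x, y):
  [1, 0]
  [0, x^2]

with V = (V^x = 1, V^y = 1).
Non-zero Christoffel symbols:
Γ^x_{y y} = -x
Γ^y_{x y} = 1/x
∇_x V^y = ∂_x V^y + Γ^y_{x j} V^j
  = (0) + (0)(1) + (1/x)(1)
  = 1/x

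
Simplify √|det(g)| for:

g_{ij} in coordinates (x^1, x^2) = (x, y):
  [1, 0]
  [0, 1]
det(g) = 1
√|det(g)| = 1
Volume element: dV = 1 dx dy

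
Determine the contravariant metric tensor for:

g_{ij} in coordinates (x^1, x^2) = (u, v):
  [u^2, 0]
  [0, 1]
The metric is diagonal, so g^{ij} is diagonal with entries 1/g_{ii}: diag(1/(u^2), 1).
g^{ij}:
  [1/u^2, 0]
  [0, 1]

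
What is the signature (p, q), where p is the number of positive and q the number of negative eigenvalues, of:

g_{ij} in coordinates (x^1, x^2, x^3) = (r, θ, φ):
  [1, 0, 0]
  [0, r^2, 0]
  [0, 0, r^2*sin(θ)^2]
The metric is diagonal, so its eigenvalues are the diagonal entries: 1, r^2, r^2*sin(θ)^2 (at a generic point, where coordinate-dependent entries are positive).
3 positive, 0 negative.
(3, 0) - Riemannian (positive definite)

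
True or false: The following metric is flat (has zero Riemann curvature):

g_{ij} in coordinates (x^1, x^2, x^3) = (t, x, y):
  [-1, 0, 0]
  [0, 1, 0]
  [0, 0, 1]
All metric components are constant, so every Christoffel symbol vanishes and R^i_{jkl} = 0.
True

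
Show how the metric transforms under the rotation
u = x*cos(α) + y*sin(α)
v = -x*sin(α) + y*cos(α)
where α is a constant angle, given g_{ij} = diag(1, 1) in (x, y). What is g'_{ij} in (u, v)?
Invert the transformation: x = u*cos(α) - v*sin(α), y = u*sin(α) + v*cos(α)
g'_{ij} = (∂x^k/∂x'^i)(∂x^l/∂x'^j) g_{kl}; with g_{kl} = δ_{kl} this is Σ_k (∂x^k/∂x'^i)(∂x^k/∂x'^j).
Jacobian: ∂x/∂u = cos(α), ∂x/∂v = -sin(α), ∂y/∂u = sin(α), ∂y/∂v = cos(α)
g'_{uu} = (cos(α))(cos(α)) + (sin(α))(sin(α)) = 1
g'_{uv} = (cos(α))(-sin(α)) + (sin(α))(cos(α)) = 0
g'_{vv} = (-sin(α))(-sin(α)) + (cos(α))(cos(α)) = 1
g'_{ij} = diag(1, 1)
The Euclidean metric is invariant under rotations.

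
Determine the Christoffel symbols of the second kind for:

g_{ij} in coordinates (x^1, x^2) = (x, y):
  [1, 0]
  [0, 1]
Using Γ^k_{ij} = (1/2) g^{km} (∂_i g_{mj} + ∂_j g_{mi} - ∂_m g_{ij}); the metric is diagonal, so only the m = k term contributes.
Every metric component is constant, so all ∂_m g_{ij} = 0 and every Christoffel symbol vanishes.
All Christoffel symbols are zero.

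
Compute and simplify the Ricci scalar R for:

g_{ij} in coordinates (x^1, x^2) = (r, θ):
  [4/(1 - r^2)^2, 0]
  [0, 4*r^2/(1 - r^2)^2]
Non-zero Christoffel symbols (Γ^k_{ij} = Γ^k_{ji}):
Γ^r_{r r} = 2*r/(1 - r^2)
Γ^r_{θ θ} = (r^3 + r)/(r^2 - 1)
Γ^θ_{r θ} = (-r^2 - 1)/(r^3 - r)
Ricci tensor (R_{ij} = R^k_{ikj}): R_{rr} = -4/(r^2 - 1)^2, R_{rθ} = 0, R_{θθ} = -4*r^2/(r^2 - 1)^2
Inverse metric: g^{rr} = (1 - r^2)^2/4, g^{θθ} = (1 - r^2)^2/(4*r^2)
R = g^{ij} R_{ij} = ((1 - r^2)^2/4)(-4/(r^2 - 1)^2) + ((1 - r^2)^2/(4*r^2))(-4*r^2/(r^2 - 1)^2) = -2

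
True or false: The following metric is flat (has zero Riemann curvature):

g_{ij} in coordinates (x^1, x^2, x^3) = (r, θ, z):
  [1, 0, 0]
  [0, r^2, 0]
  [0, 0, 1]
Non-zero Christoffel symbols:
Γ^r_{θ θ} = -r
Γ^θ_{r θ} = 1/r
Ricci tensor: R_{rr} = 0, R_{rθ} = 0, R_{rz} = 0, R_{θθ} = 0, R_{θz} = 0, R_{zz} = 0
All R_{ij} vanish; in 3 dimensions the Riemann tensor is fully determined by the Ricci tensor, so R^i_{jkl} = 0: the metric is flat (curvilinear coordinates on flat space).
True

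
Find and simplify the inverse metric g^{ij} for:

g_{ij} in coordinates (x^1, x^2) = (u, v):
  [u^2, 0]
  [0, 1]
The metric is diagonal, so g^{ij} is diagonal with entries 1/g_{ii}: diag(1/(u^2), 1).
g^{ij}:
  [1/u^2, 0]
  [0, 1]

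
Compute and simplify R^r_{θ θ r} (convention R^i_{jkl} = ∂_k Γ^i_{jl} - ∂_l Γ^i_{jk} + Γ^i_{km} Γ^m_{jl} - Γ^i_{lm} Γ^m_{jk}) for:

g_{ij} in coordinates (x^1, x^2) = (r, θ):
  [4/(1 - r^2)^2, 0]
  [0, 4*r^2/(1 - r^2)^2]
Non-zero Christoffel symbols (Γ^k_{ij} = Γ^k_{ji}):
Γ^r_{r r} = 2*r/(1 - r^2)
Γ^r_{θ θ} = (r^3 + r)/(r^2 - 1)
Γ^θ_{r θ} = (-r^2 - 1)/(r^3 - r)
R^r_{θ θ r} = ∂_θ Γ^r_{θ r} - ∂_r Γ^r_{θ θ} + Γ^r_{θ m} Γ^m_{θ r} - Γ^r_{r m} Γ^m_{θ θ}
  = (0) - ((r^4 - 4*r^2 - 1)/(r^2 - 1)^2) + (-(r^2 + 1)^2/(r^2 - 1)^2) - (-2*r^2*(r^2 + 1)/(r^2 - 1)^2) = 4*r^2/(r^2 - 1)^2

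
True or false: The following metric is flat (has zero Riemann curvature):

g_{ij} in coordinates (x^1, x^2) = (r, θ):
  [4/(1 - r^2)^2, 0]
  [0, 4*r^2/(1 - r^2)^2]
Non-zero Christoffel symbols:
Γ^r_{r r} = 2*r/(1 - r^2)
Γ^r_{θ θ} = (r^3 + r)/(r^2 - 1)
Γ^θ_{r θ} = (-r^2 - 1)/(r^3 - r)
Ricci tensor: R_{rr} = -4/(r^2 - 1)^2, R_{rθ} = 0, R_{θθ} = -4*r^2/(r^2 - 1)^2
The Ricci tensor is non-zero, so the Riemann tensor is non-zero: not flat.
False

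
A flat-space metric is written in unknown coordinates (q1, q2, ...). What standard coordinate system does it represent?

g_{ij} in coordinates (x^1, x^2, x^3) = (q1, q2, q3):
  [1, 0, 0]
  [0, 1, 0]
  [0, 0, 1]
All components are constant and the metric is the identity, i.e. orthonormal rectilinear coordinates.
Cartesian (3D) coordinates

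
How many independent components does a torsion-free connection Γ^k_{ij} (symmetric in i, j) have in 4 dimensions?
Γ^k_{ij} has n choices for the upper index and n(n+1)/2 independent symmetric lower index pairs.
Total = 4 × 4×5/2 = 4 × 10 = 40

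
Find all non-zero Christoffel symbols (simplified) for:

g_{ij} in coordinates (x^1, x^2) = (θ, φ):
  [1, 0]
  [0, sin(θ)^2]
Using Γ^k_{ij} = (1/2) g^{km} (∂_i g_{mj} + ∂_j g_{mi} - ∂_m g_{ij}); the metric is diagonal, so only the m = k term contributes.
Non-zero symbols (using the symmetry Γ^k_{ij} = Γ^k_{ji}):
Γ^θ_{φ φ} = (1/2) g^{θθ} (∂_φ g_{θφ} + ∂_φ g_{θφ} - ∂_θ g_{φφ}) = (1/2)(1)((0) + (0) - (sin(2*θ))) = -sin(2*θ)/2
Γ^φ_{θ φ} = (1/2) g^{φφ} (∂_θ g_{φφ} + ∂_φ g_{φθ} - ∂_φ g_{θφ}) = (1/2)(1/sin(θ)^2)((sin(2*θ)) + (0) - (0)) = 1/tan(θ)
All other Christoffel symbols are zero.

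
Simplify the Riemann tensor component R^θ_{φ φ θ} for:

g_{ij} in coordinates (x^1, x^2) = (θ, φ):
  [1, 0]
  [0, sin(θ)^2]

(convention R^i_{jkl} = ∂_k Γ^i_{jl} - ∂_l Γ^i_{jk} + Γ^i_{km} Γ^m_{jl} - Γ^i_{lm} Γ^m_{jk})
Non-zero Christoffel symbols (Γ^k_{ij} = Γ^k_{ji}):
Γ^θ_{φ φ} = -sin(2*θ)/2
Γ^φ_{θ φ} = 1/tan(θ)
R^θ_{φ φ θ} = ∂_φ Γ^θ_{φ θ} - ∂_θ Γ^θ_{φ φ} + Γ^θ_{φ m} Γ^m_{φ θ} - Γ^θ_{θ m} Γ^m_{φ φ}
  = (0) - (-cos(2*θ)) + (-cos(θ)^2) - (0) = -sin(θ)^2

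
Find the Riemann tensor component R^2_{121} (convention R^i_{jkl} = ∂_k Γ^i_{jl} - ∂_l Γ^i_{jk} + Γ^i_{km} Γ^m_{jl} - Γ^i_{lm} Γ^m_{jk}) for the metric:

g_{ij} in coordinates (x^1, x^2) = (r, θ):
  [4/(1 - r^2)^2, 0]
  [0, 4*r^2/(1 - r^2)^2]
Non-zero Christoffel symbols (Γ^k_{ij} = Γ^k_{ji}):
Γ^r_{r r} = 2*r/(1 - r^2)
Γ^r_{θ θ} = (r^3 + r)/(r^2 - 1)
Γ^θ_{r θ} = (-r^2 - 1)/(r^3 - r)
R^θ_{r θ r} = ∂_θ Γ^θ_{r r} - ∂_r Γ^θ_{r θ} + Γ^θ_{θ m} Γ^m_{r r} - Γ^θ_{r m} Γ^m_{r θ}
  = (0) - ((r^4 + 4*r^2 - 1)/(r^3 - r)^2) + (2*(r^2 + 1)/(r^2 - 1)^2) - ((r^2 + 1)^2/(r^3 - r)^2) = -4/(r^2 - 1)^2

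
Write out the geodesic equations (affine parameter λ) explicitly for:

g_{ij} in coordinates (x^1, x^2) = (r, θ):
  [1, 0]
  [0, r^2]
Geodesic equation: d^2x^k/dλ^2 + Γ^k_{ij} (dx^i/dλ)(dx^j/dλ) = 0.
Non-zero Christoffel symbols:
Γ^r_{θ θ} = -r
Γ^θ_{r θ} = 1/r
Substituting (the symmetric pair Γ^k_{ij}, Γ^k_{ji} combines into a factor 2):
d^2r/dλ^2 - r (dθ/dλ)^2 = 0
d^2θ/dλ^2 + (2/r) (dr/dλ)(dθ/dλ) = 0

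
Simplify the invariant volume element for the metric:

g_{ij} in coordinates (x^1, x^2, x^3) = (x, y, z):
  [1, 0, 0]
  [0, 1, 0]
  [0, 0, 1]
det(g) = 1
√|det(g)| = 1
Volume element: dV = 1 dx dy dz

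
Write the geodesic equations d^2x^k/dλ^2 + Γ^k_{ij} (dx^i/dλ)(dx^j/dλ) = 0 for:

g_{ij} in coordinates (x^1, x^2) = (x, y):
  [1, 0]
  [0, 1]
Geodesic equation: d^2x^k/dλ^2 + Γ^k_{ij} (dx^i/dλ)(dx^j/dλ) = 0.
All Christoffel symbols vanish, so the geodesics are straight lines:
d^2x/dλ^2 = 0
d^2y/dλ^2 = 0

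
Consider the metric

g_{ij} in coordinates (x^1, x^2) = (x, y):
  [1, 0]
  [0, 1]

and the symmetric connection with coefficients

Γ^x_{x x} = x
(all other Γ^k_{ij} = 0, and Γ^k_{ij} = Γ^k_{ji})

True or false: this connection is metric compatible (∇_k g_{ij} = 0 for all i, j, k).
Using ∇_k g_{ij} = ∂_k g_{ij} - Γ^m_{ki} g_{mj} - Γ^m_{kj} g_{im}:
∇_x g_{xx} = (0) - (x) - (x) = -2*x ≠ 0
So the connection is not metric compatible (it is not the Levi-Civita connection).
False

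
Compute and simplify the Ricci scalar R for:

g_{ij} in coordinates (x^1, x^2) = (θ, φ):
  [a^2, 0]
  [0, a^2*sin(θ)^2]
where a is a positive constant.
Non-zero Christoffel symbols (Γ^k_{ij} = Γ^k_{ji}):
Γ^θ_{φ φ} = -sin(2*θ)/2
Γ^φ_{θ φ} = 1/tan(θ)
Ricci tensor (R_{ij} = R^k_{ikj}): R_{θθ} = 1, R_{θφ} = 0, R_{φφ} = sin(θ)^2
Inverse metric: g^{θθ} = 1/a^2, g^{φφ} = 1/(a^2*sin(θ)^2)
R = g^{ij} R_{ij} = (1/a^2)(1) + (1/(a^2*sin(θ)^2))(sin(θ)^2) = 2/a^2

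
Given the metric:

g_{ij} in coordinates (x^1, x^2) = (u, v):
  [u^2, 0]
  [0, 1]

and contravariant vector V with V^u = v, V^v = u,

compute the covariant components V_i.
V_i = g_{ij} V^j:
V_u = (u^2)(v) + (0)(u) = u^2*v
V_v = (0)(v) + (1)(u) = u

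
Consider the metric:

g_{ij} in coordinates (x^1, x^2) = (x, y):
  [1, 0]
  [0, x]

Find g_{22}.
With x^1 = x, x^2 = y, g_{22} = g_{yy} is the row-2, column-2 entry of the matrix.
g_{22} = x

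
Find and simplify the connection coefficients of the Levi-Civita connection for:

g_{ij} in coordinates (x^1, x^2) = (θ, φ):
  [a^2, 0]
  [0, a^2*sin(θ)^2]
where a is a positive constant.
Using Γ^k_{ij} = (1/2) g^{km} (∂_i g_{mj} + ∂_j g_{mi} - ∂_m g_{ij}); the metric is diagonal, so only the m = k term contributes.
Non-zero symbols (using the symmetry Γ^k_{ij} = Γ^k_{ji}):
Γ^θ_{φ φ} = (1/2) g^{θθ} (∂_φ g_{θφ} + ∂_φ g_{θφ} - ∂_θ g_{φφ}) = (1/2)(1/a^2)((0) + (0) - (a^2*sin(2*θ))) = -sin(2*θ)/2
Γ^φ_{θ φ} = (1/2) g^{φφ} (∂_θ g_{φφ} + ∂_φ g_{φθ} - ∂_φ g_{θφ}) = (1/2)(1/(a^2*sin(θ)^2))((a^2*sin(2*θ)) + (0) - (0)) = 1/tan(θ)
All other Christoffel symbols are zero.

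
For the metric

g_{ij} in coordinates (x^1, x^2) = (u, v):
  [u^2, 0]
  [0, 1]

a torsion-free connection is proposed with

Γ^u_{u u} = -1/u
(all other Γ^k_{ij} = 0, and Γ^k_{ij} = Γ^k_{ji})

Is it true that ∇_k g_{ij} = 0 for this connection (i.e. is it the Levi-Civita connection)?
Using ∇_k g_{ij} = ∂_k g_{ij} - Γ^m_{ki} g_{mj} - Γ^m_{kj} g_{im}:
∇_u g_{uu} = (2*u) - (-u) - (-u) = 4*u ≠ 0
So the connection is not metric compatible (it is not the Levi-Civita connection).
No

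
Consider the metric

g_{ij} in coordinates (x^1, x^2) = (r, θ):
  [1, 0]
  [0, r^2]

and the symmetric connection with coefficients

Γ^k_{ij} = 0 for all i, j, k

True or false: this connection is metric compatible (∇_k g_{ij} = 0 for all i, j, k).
Using ∇_k g_{ij} = ∂_k g_{ij} - Γ^m_{ki} g_{mj} - Γ^m_{kj} g_{im}:
∇_r g_{θθ} = (2*r) - (0) - (0) = 2*r ≠ 0
So the connection is not metric compatible (it is not the Levi-Civita connection).
False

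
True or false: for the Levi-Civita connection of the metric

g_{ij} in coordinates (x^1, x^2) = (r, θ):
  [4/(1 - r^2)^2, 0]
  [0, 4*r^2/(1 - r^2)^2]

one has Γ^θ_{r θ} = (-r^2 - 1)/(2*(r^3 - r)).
Γ^θ_{r θ} = (1/2) g^{θθ} (∂_r g_{θθ} + ∂_θ g_{θr} - ∂_θ g_{rθ}) = (1/2)((1 - r^2)^2/(4*r^2))((-8*(r^3 + r)/(r^2 - 1)^3) + (0) - (0)) = (-r^2 - 1)/(r^3 - r)
This differs from the proposed value (-r^2 - 1)/(2*(r^3 - r)).
False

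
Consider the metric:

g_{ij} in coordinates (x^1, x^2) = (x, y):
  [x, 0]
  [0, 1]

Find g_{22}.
With x^1 = x, x^2 = y, g_{22} = g_{yy} is the row-2, column-2 entry of the matrix.
g_{22} = 1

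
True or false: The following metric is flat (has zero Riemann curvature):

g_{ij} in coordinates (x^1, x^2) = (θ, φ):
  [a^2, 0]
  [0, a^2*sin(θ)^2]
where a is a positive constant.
Non-zero Christoffel symbols:
Γ^θ_{φ φ} = -sin(2*θ)/2
Γ^φ_{θ φ} = 1/tan(θ)
Ricci tensor: R_{θθ} = 1, R_{θφ} = 0, R_{φφ} = sin(θ)^2
The Ricci tensor is non-zero, so the Riemann tensor is non-zero: not flat.
False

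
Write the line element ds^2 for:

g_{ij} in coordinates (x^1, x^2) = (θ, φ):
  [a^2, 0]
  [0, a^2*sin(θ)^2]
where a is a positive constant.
ds^2 = g_{ij} dx^i dx^j; only the non-zero components contribute.
ds^2 = a^2 dθ^2 + a^2*sin(θ)^2 dφ^2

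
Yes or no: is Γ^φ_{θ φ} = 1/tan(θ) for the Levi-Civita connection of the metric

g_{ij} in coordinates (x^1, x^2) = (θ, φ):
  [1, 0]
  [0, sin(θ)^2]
Γ^φ_{θ φ} = (1/2) g^{φφ} (∂_θ g_{φφ} + ∂_φ g_{φθ} - ∂_φ g_{θφ}) = (1/2)(1/sin(θ)^2)((sin(2*θ)) + (0) - (0)) = 1/tan(θ)
This equals the proposed value 1/tan(θ).
Yes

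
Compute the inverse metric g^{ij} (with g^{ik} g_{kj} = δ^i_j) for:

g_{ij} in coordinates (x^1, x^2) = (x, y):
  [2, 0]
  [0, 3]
The metric is diagonal, so g^{ij} is diagonal with entries 1/g_{ii}: diag(1/2, 1/3).
g^{ij}:
  [1/2, 0]
  [0, 1/3]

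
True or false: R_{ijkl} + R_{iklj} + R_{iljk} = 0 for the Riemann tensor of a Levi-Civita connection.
This is the first (algebraic) Bianchi identity.
True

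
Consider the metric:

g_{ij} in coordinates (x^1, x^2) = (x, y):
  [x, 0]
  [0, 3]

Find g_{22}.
With x^1 = x, x^2 = y, g_{22} = g_{yy} is the row-2, column-2 entry of the matrix.
g_{22} = 3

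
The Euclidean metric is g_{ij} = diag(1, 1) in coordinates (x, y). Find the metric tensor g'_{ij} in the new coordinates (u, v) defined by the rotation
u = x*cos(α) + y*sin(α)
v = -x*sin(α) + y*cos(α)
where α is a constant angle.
Invert the transformation: x = u*cos(α) - v*sin(α), y = u*sin(α) + v*cos(α)
g'_{ij} = (∂x^k/∂x'^i)(∂x^l/∂x'^j) g_{kl}; with g_{kl} = δ_{kl} this is Σ_k (∂x^k/∂x'^i)(∂x^k/∂x'^j).
Jacobian: ∂x/∂u = cos(α), ∂x/∂v = -sin(α), ∂y/∂u = sin(α), ∂y/∂v = cos(α)
g'_{uu} = (cos(α))(cos(α)) + (sin(α))(sin(α)) = 1
g'_{uv} = (cos(α))(-sin(α)) + (sin(α))(cos(α)) = 0
g'_{vv} = (-sin(α))(-sin(α)) + (cos(α))(cos(α)) = 1
g'_{ij} = diag(1, 1)
The Euclidean metric is invariant under rotations.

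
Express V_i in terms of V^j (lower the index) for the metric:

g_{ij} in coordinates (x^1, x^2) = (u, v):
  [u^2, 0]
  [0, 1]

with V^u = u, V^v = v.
V_i = g_{ij} V^j:
V_u = (u^2)(u) + (0)(v) = u^3
V_v = (0)(u) + (1)(v) = v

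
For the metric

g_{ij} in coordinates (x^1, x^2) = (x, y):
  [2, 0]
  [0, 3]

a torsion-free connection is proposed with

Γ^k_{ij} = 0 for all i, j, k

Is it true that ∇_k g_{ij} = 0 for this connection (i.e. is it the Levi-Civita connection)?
Using ∇_k g_{ij} = ∂_k g_{ij} - Γ^m_{ki} g_{mj} - Γ^m_{kj} g_{im}:
e.g. ∇_x g_{xy} = (0) - (0) - (0) = 0
Every component ∇_k g_{ij} vanishes: the connection is metric compatible.
Yes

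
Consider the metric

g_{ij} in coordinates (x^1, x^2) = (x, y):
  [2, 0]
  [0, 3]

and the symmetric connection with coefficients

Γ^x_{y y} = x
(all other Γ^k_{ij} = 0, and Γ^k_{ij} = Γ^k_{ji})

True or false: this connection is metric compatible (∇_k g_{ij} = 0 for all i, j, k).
Using ∇_k g_{ij} = ∂_k g_{ij} - Γ^m_{ki} g_{mj} - Γ^m_{kj} g_{im}:
∇_y g_{xy} = (0) - (0) - (2*x) = -2*x ≠ 0
So the connection is not metric compatible (it is not the Levi-Civita connection).
False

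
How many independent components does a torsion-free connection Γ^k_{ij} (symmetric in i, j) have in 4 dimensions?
Γ^k_{ij} has n choices for the upper index and n(n+1)/2 independent symmetric lower index pairs.
Total = 4 × 4×5/2 = 4 × 10 = 40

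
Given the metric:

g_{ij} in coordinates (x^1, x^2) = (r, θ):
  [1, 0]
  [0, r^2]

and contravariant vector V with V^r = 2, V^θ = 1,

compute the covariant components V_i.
V_i = g_{ij} V^j:
V_r = (1)(2) + (0)(1) = 2
V_θ = (0)(2) + (r^2)(1) = r^2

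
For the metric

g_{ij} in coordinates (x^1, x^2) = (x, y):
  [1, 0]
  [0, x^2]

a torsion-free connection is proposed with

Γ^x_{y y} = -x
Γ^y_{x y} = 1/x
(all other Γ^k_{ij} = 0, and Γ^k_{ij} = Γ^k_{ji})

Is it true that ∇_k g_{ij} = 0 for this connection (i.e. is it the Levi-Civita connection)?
Using ∇_k g_{ij} = ∂_k g_{ij} - Γ^m_{ki} g_{mj} - Γ^m_{kj} g_{im}:
e.g. ∇_x g_{yy} = (2*x) - (x) - (x) = 0
Every component ∇_k g_{ij} vanishes: the connection is metric compatible.
Yes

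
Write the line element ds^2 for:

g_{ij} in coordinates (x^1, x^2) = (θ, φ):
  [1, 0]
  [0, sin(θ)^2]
ds^2 = g_{ij} dx^i dx^j; only the non-zero components contribute.
ds^2 = dθ^2 + sin(θ)^2 dφ^2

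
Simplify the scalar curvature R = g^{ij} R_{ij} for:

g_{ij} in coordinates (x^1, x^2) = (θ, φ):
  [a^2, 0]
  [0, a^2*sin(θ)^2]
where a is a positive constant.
Non-zero Christoffel symbols (Γ^k_{ij} = Γ^k_{ji}):
Γ^θ_{φ φ} = -sin(2*θ)/2
Γ^φ_{θ φ} = 1/tan(θ)
Ricci tensor (R_{ij} = R^k_{ikj}): R_{θθ} = 1, R_{θφ} = 0, R_{φφ} = sin(θ)^2
Inverse metric: g^{θθ} = 1/a^2, g^{φφ} = 1/(a^2*sin(θ)^2)
R = g^{ij} R_{ij} = (1/a^2)(1) + (1/(a^2*sin(θ)^2))(sin(θ)^2) = 2/a^2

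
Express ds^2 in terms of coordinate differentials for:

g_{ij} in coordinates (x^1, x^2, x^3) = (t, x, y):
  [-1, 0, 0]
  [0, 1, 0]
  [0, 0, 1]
ds^2 = g_{ij} dx^i dx^j; only the non-zero components contribute.
ds^2 = -dt^2 + dx^2 + dy^2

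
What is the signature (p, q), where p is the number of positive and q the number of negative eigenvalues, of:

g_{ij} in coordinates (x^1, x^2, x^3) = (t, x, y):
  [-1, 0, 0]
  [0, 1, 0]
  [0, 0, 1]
The metric is diagonal, so its eigenvalues are the diagonal entries: -1, 1, 1 (at a generic point, where coordinate-dependent entries are positive).
2 positive, 1 negative.
(2, 1) - Lorentzian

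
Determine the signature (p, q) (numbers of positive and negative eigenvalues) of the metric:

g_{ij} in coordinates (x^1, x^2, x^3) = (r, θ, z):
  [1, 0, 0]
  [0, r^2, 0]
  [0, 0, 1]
The metric is diagonal, so its eigenvalues are the diagonal entries: 1, r^2, 1 (at a generic point, where coordinate-dependent entries are positive).
3 positive, 0 negative.
(3, 0) - Riemannian (positive definite)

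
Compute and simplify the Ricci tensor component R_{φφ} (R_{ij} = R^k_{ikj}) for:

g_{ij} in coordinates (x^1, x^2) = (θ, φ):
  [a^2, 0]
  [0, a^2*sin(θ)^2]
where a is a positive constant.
Non-zero Christoffel symbols (Γ^k_{ij} = Γ^k_{ji}):
Γ^θ_{φ φ} = -sin(2*θ)/2
Γ^φ_{θ φ} = 1/tan(θ)
R^θ_{φ θ φ} = ∂_θ Γ^θ_{φ φ} - ∂_φ Γ^θ_{φ θ} + Γ^θ_{θ m} Γ^m_{φ φ} - Γ^θ_{φ m} Γ^m_{φ θ}
  = (-cos(2*θ)) - (0) + (0) - (-cos(θ)^2) = sin(θ)^2
R^φ_{φ φ φ} = 0 (a repeated index in an antisymmetric pair)
R_{φφ} = R^θ_{φ θ φ} + R^φ_{φ φ φ} = (sin(θ)^2) + (0) = sin(θ)^2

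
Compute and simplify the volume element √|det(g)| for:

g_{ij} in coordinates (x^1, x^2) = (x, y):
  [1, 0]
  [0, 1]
det(g) = 1
√|det(g)| = 1
Volume element: dV = 1 dx dy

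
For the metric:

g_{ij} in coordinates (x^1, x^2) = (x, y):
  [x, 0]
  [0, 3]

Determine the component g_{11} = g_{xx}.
With x^1 = x, x^2 = y, g_{11} = g_{xx} is the row-1, column-1 entry of the matrix.
g_{11} = x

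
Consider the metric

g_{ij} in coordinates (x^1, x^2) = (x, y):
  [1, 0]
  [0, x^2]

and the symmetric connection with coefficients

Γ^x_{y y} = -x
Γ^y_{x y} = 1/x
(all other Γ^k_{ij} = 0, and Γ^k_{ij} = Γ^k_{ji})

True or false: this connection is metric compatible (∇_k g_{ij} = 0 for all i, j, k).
Using ∇_k g_{ij} = ∂_k g_{ij} - Γ^m_{ki} g_{mj} - Γ^m_{kj} g_{im}:
e.g. ∇_x g_{yy} = (2*x) - (x) - (x) = 0
Every component ∇_k g_{ij} vanishes: the connection is metric compatible.
True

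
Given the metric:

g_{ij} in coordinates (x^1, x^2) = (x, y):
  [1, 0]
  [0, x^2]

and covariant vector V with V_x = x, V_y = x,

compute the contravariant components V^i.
Inverse metric (diagonal): g^{xx} = 1, g^{yy} = 1/x^2
V^i = g^{ij} V_j:
V^x = (1)(x) + (0)(x) = x
V^y = (0)(x) + (1/x^2)(x) = 1/x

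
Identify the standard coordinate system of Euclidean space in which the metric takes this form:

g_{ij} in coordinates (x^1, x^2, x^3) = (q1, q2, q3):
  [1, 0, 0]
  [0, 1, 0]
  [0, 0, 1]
All components are constant and the metric is the identity, i.e. orthonormal rectilinear coordinates.
Cartesian (3D) coordinates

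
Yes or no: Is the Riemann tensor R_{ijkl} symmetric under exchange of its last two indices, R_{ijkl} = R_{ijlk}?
It is antisymmetric in the last pair: R_{ijkl} = -R_{ijlk}.
No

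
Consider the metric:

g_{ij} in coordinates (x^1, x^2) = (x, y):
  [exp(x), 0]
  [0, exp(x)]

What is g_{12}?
With x^1 = x, x^2 = y, g_{12} = g_{xy} is the row-1, column-2 entry of the matrix.
g_{12} = 0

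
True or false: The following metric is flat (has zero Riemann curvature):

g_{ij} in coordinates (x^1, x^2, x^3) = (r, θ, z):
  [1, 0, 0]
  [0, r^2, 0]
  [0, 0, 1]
Non-zero Christoffel symbols:
Γ^r_{θ θ} = -r
Γ^θ_{r θ} = 1/r
Ricci tensor: R_{rr} = 0, R_{rθ} = 0, R_{rz} = 0, R_{θθ} = 0, R_{θz} = 0, R_{zz} = 0
All R_{ij} vanish; in 3 dimensions the Riemann tensor is fully determined by the Ricci tensor, so R^i_{jkl} = 0: the metric is flat (curvilinear coordinates on flat space).
True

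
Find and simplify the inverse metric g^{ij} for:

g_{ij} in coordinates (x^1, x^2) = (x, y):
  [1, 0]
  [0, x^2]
The metric is diagonal, so g^{ij} is diagonal with entries 1/g_{ii}: diag(1, 1/(x^2)).
g^{ij}:
  [1, 0]
  [0, 1/x^2]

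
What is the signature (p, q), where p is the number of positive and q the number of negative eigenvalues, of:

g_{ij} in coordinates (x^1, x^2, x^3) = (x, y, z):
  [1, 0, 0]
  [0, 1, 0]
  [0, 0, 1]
The metric is diagonal, so its eigenvalues are the diagonal entries: 1, 1, 1 (at a generic point, where coordinate-dependent entries are positive).
3 positive, 0 negative.
(3, 0) - Riemannian (positive definite)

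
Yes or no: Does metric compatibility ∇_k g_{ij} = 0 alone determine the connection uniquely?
One also needs vanishing torsion; metric compatibility plus torsion-freeness singles out the Levi-Civita connection.
No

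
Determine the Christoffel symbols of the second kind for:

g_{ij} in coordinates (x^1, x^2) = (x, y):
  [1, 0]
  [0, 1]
Using Γ^k_{ij} = (1/2) g^{km} (∂_i g_{mj} + ∂_j g_{mi} - ∂_m g_{ij}); the metric is diagonal, so only the m = k term contributes.
Every metric component is constant, so all ∂_m g_{ij} = 0 and every Christoffel symbol vanishes.
All Christoffel symbols are zero.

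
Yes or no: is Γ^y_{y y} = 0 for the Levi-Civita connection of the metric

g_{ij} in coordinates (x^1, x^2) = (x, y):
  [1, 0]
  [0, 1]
Γ^y_{y y} = (1/2) g^{yy} (∂_y g_{yy} + ∂_y g_{yy} - ∂_y g_{yy}) = (1/2)(1)((0) + (0) - (0)) = 0
This equals the proposed value 0.
Yes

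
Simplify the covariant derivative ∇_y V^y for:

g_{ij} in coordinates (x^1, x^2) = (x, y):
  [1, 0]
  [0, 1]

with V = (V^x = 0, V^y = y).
All Christoffel symbols are zero.
∇_y V^y = ∂_y V^y + Γ^y_{y j} V^j
  = (1) + (0)(0) + (0)(y)
  = 1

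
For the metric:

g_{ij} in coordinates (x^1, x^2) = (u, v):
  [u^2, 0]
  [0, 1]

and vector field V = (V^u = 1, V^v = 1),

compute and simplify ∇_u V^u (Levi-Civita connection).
Non-zero Christoffel symbols:
Γ^u_{u u} = 1/u
∇_u V^u = ∂_u V^u + Γ^u_{u j} V^j
  = (0) + (1/u)(1) + (0)(1)
  = 1/u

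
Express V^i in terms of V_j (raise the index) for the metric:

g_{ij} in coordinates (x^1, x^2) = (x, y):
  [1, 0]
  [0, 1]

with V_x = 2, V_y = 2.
Inverse metric (diagonal): g^{xx} = 1, g^{yy} = 1
V^i = g^{ij} V_j:
V^x = (1)(2) + (0)(2) = 2
V^y = (0)(2) + (1)(2) = 2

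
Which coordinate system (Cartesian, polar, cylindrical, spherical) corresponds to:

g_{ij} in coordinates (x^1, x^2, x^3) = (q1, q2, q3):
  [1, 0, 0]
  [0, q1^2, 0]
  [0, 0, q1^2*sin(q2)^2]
The line element ds^2 = dq1^2 + q1^2 dq2^2 + q1^2 sin(q2)^2 dq3^2 is dr^2 + r^2 dθ^2 + r^2 sin(θ)^2 dφ^2 with q1 = r, q2 = θ, q3 = φ.
spherical coordinates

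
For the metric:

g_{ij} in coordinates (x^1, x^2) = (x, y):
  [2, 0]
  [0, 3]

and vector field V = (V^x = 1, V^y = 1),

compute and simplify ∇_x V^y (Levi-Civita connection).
All Christoffel symbols are zero.
∇_x V^y = ∂_x V^y + Γ^y_{x j} V^j
  = (0) + (0)(1) + (0)(1)
  = 0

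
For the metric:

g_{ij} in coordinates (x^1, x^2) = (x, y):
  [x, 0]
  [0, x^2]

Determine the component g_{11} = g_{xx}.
With x^1 = x, x^2 = y, g_{11} = g_{xx} is the row-1, column-1 entry of the matrix.
g_{11} = x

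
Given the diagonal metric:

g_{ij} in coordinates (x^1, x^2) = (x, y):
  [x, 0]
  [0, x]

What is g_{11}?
With x^1 = x, x^2 = y, g_{11} = g_{xx} is the row-1, column-1 entry of the matrix.
g_{11} = x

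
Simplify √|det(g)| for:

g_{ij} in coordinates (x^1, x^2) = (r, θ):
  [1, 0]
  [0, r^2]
det(g) = r^2
√|det(g)| = r
Volume element: dV = r dr dθ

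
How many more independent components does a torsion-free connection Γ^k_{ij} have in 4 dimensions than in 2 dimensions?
Independent components in n dimensions: n × n(n+1)/2 = n^2(n+1)/2.
4D: 4 × 10 = 40
2D: 2 × 3 = 6
Difference = 40 - 6 = 34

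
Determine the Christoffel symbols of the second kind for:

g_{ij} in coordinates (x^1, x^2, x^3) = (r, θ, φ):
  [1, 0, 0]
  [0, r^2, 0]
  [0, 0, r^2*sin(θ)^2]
Using Γ^k_{ij} = (1/2) g^{km} (∂_i g_{mj} + ∂_j g_{mi} - ∂_m g_{ij}); the metric is diagonal, so only the m = k term contributes.
Non-zero symbols (using the symmetry Γ^k_{ij} = Γ^k_{ji}):
Γ^r_{θ θ} = (1/2) g^{rr} (∂_θ g_{rθ} + ∂_θ g_{rθ} - ∂_r g_{θθ}) = (1/2)(1)((0) + (0) - (2*r)) = -r
Γ^r_{φ φ} = (1/2) g^{rr} (∂_φ g_{rφ} + ∂_φ g_{rφ} - ∂_r g_{φφ}) = (1/2)(1)((0) + (0) - (2*r*sin(θ)^2)) = -r*sin(θ)^2
Γ^θ_{r θ} = (1/2) g^{θθ} (∂_r g_{θθ} + ∂_θ g_{θr} - ∂_θ g_{rθ}) = (1/2)(1/r^2)((2*r) + (0) - (0)) = 1/r
Γ^θ_{φ φ} = (1/2) g^{θθ} (∂_φ g_{θφ} + ∂_φ g_{θφ} - ∂_θ g_{φφ}) = (1/2)(1/r^2)((0) + (0) - (r^2*sin(2*θ))) = -sin(2*θ)/2
Γ^φ_{r φ} = (1/2) g^{φφ} (∂_r g_{φφ} + ∂_φ g_{φr} - ∂_φ g_{rφ}) = (1/2)(1/(r^2*sin(θ)^2))((2*r*sin(θ)^2) + (0) - (0)) = 1/r
Γ^φ_{θ φ} = (1/2) g^{φφ} (∂_θ g_{φφ} + ∂_φ g_{φθ} - ∂_φ g_{θφ}) = (1/2)(1/(r^2*sin(θ)^2))((r^2*sin(2*θ)) + (0) - (0)) = 1/tan(θ)
All other Christoffel symbols are zero.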